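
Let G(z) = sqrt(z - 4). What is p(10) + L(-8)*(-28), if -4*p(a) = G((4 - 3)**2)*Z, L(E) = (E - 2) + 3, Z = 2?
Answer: 196 - I*sqrt(3)/2 ≈ 196.0 - 0.86602*I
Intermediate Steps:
G(z) = sqrt(-4 + z)
L(E) = 1 + E (L(E) = (-2 + E) + 3 = 1 + E)
p(a) = -I*sqrt(3)/2 (p(a) = -sqrt(-4 + (4 - 3)**2)*2/4 = -sqrt(-4 + 1**2)*2/4 = -sqrt(-4 + 1)*2/4 = -sqrt(-3)*2/4 = -I*sqrt(3)*2/4 = -I*sqrt(3)/2)
p(10) + L(-8)*(-28) = -I*sqrt(3)/2 + (1 - 8)*(-28) = -I*sqrt(3)/2 - 7*(-28) = -I*sqrt(3)/2 + 196 = 196 - I*sqrt(3)/2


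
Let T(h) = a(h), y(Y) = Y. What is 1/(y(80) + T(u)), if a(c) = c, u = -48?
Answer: 1/32 ≈ 0.031250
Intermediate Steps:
T(h) = h
1/(y(80) + T(u)) = 1/(80 - 48) = 1/32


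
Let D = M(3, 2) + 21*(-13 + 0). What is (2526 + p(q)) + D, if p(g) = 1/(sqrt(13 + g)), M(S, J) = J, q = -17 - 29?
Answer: 2255 - I*sqrt(33)/33 ≈ 2255.0 - 0.17408*I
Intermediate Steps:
q = -46
D = -271 (D = 2 + 21*(-13 + 0) = 2 + 21*(-13) = 2 - 273 = -271)
p(g) = 1/sqrt(13 + g)
(2526 + p(q)) + D = (2526 + 1/sqrt(13 - 46)) - 271 = (2526 + 1/sqrt(-33)) - 271 = (2526 - I*sqrt(33)/33) - 271 = 2255 - I*sqrt(33)/33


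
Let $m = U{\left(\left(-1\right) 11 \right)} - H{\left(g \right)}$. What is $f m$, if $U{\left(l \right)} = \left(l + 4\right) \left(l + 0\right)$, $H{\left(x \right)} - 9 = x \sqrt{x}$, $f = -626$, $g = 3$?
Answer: $-42568 + 1878 \sqrt{3} \approx -39315.0$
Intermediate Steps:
$H{\left(x \right)} = 9 + x^{\frac{3}{2}}$ ($H{\left(x \right)} = 9 + x \sqrt{x} = 9 + x^{\frac{3}{2}}$)
$U{\left(l \right)} = l \left(4 + l\right)$ ($U{\left(l \right)} = \left(4 + l\right) l = l \left(4 + l\right)$)
$m = 68 - 3 \sqrt{3}$ ($m = \left(-1\right) 11 \left(4 - 11\right) - \left(9 + 3^{\frac{3}{2}}\right) = - 11 \left(4 - 11\right) - \left(9 + 3 \sqrt{3}\right) = \left(-11\right) \left(-7\right) - \left(9 + 3 \sqrt{3}\right) = 77 - \left(9 + 3 \sqrt{3}\right) = 68 - 3 \sqrt{3} \approx 62.804$)
$f m = - 626 \left(68 - 3 \sqrt{3}\right) = -42568 + 1878 \sqrt{3}$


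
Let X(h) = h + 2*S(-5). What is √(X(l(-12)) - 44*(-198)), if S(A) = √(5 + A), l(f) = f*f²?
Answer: 6*√194 ≈ 83.570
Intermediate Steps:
l(f) = f³
X(h) = h (X(h) = h + 2*√(5 - 5) = h + 2*√0 = h + 2*0 = h + 0 = h)
√(X(l(-12)) - 44*(-198)) = √((-12)³ - 44*(-198)) = √(-1728 + 8712) = √6984 = 6*√194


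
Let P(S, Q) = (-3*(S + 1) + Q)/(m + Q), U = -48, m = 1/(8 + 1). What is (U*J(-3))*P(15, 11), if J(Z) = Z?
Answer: -11988/25 ≈ -479.52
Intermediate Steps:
m = 1/9 ≈ 0.11111
P(S, Q) = (-3 + Q - 3*S)/(1/9 + Q) (P(S, Q) = (-3*(S + 1) + Q)/(1/9 + Q) = (-3*(1 + S) + Q)/(1/9 + Q) = ((-3 - 3*S) + Q)/(1/9 + Q) = (-3 + Q - 3*S)/(1/9 + Q))
(U*J(-3))*P(15, 11) = (-48*(-3))*(9*(-3 + 11 - 3*15)/(1 + 9*11)) = 144*(9*(-3 + 11 - 45)/(1 + 99)) = 144*(9*(-37)/100) = 144*(9*(1/100)*(-37)) = 144*(-333/100) = -11988/25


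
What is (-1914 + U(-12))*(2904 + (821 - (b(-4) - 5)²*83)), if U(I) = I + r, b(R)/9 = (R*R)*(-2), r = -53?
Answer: 14093927418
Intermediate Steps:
b(R) = -18*R² (b(R) = 9*((R*R)*(-2)) = 9*(R²*(-2)) = 9*(-2*R²) = -18*R²)
U(I) = -53 + I (U(I) = I - 53 = -53 + I)
(-1914 + U(-12))*(2904 + (821 - (b(-4) - 5)²*83)) = (-1914 + (-53 - 12))*(2904 + (821 - (-18*(-4)² - 5)²*83)) = (-1914 - 65)*(2904 + (821 - (-18*16 - 5)²*83)) = -1979*(2904 + (821 - (-288 - 5)²*83)) = -1979*(2904 + (821 - (-293)²*83)) = -1979*(2904 + (821 - 85849*83)) = -1979*(2904 + (821 - 1*7125467)) = -1979*(2904 + (821 - 7125467)) = -1979*(2904 - 7124646) = -1979*(-7121742) = 14093927418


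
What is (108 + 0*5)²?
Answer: 11664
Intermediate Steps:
(108 + 0*5)² = (108 + 0)² = 108² = 11664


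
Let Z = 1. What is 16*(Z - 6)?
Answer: -80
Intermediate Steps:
16*(Z - 6) = 16*(1 - 6) = 16*(-5) = -80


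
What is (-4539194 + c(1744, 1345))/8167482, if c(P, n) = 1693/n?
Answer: -6105214237/10985263290 ≈ -0.55576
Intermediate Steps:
(-4539194 + c(1744, 1345))/8167482 = (-4539194 + 1693/1345)/8167482 = (-4539194 + 1693*(1/1345))*(1/8167482) = (-4539194 + 1693/1345)*(1/8167482) = -6105214237/1345*1/8167482 = -6105214237/10985263290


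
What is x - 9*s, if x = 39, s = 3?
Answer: 12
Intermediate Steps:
x - 9*s = 39 - 9*3 = 39 - 27 = 12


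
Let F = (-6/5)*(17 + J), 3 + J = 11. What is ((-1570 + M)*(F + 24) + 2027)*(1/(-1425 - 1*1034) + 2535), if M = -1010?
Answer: 109131004948/2459 ≈ 4.4380e+7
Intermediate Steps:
J = 8 (J = -3 + 11 = 8)
F = -30 (F = (-6/5)*(17 + 8) = -6*1/5*25 = -6/5*25 = -30)
((-1570 + M)*(F + 24) + 2027)*(1/(-1425 - 1*1034) + 2535) = ((-1570 - 1010)*(-30 + 24) + 2027)*(1/(-1425 - 1*1034) + 2535) = (-2580*(-6) + 2027)*(1/(-1425 - 1034) + 2535) = (15480 + 2027)*(1/(-2459) + 2535) = 17507*(-1/2459 + 2535) = 17507*(6233564/2459) = 109131004948/2459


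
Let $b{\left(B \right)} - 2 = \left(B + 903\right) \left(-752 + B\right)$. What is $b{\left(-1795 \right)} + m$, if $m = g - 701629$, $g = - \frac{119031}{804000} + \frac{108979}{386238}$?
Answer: $\frac{81272128880727437}{51755892000} \approx 1.5703 \cdot 10^{6}$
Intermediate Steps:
$g = \frac{6940803437}{51755892000}$ ($g = \left(-119031\right) \frac{1}{804000} + 108979 \cdot \frac{1}{386238} = - \frac{39677}{268000} + \frac{108979}{386238} = \frac{6940803437}{51755892000} \approx 0.13411$)
$m = - \frac{36313427807264563}{51755892000}$ ($m = \frac{6940803437}{51755892000} - 701629 = - \frac{36313427807264563}{51755892000} \approx -7.0163 \cdot 10^{5}$)
$b{\left(B \right)} = 2 + \left(-752 + B\right) \left(903 + B\right)$ ($b{\left(B \right)} = 2 + \left(B + 903\right) \left(-752 + B\right) = 2 + \left(903 + B\right) \left(-752 + B\right) = 2 + \left(-752 + B\right) \left(903 + B\right)$)
$b{\left(-1795 \right)} + m = \left(-679054 + \left(-1795\right)^{2} + 151 \left(-1795\right)\right) - \frac{36313427807264563}{51755892000} = \left(-679054 + 3222025 - 271045\right) - \frac{36313427807264563}{51755892000} = 2271926 - \frac{36313427807264563}{51755892000} = \frac{81272128880727437}{51755892000}$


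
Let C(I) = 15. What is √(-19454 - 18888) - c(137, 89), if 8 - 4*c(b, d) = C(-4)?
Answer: 7/4 + I*√38342 ≈ 1.75 + 195.81*I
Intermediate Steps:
c(b, d) = -7/4 (c(b, d) = 2 - ¼*15 = 2 - 15/4 = -7/4)
√(-19454 - 18888) - c(137, 89) = √(-19454 - 18888) - 1*(-7/4) = √(-38342) + 7/4 = I*√38342 + 7/4 = 7/4 + I*√38342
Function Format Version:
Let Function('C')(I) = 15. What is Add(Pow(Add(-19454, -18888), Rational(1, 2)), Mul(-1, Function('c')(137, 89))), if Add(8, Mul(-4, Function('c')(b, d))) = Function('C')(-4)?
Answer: Add(Rational(7, 4), Mul(I, Pow(38342, Rational(1, 2)))) ≈ Add(1.7500, Mul(195.81, I))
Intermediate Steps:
Function('c')(b, d) = Rational(-7, 4) (Function('c')(b, d) = Add(2, Mul(Rational(-1, 4), 15)) = Add(2, Rational(-15, 4)) = Rational(-7, 4))
Add(Pow(Add(-19454, -18888), Rational(1, 2)), Mul(-1, Function('c')(137, 89))) = Add(Pow(Add(-19454, -18888), Rational(1, 2)), Mul(-1, Rational(-7, 4))) = Add(Pow(-38342, Rational(1, 2)), Rational(7, 4)) = Add(Mul(I, Pow(38342, Rational(1, 2))), Rational(7, 4)) = Add(Rational(7, 4), Mul(I, Pow(38342, Rational(1, 2))))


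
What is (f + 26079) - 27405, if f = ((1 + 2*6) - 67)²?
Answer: 1590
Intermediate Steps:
f = 2916 (f = ((1 + 12) - 67)² = (13 - 67)² = (-54)² = 2916)
(f + 26079) - 27405 = (2916 + 26079) - 27405 = 28995 - 27405 = 1590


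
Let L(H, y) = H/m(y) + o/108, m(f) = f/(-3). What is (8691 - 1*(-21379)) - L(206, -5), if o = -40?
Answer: 4042814/135 ≈ 29947.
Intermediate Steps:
m(f) = -f/3 (m(f) = f*(-⅓) = -f/3)
L(H, y) = -10/27 - 3*H/y (L(H, y) = H/((-y/3)) - 40/108 = H*(-3/y) - 40*1/108 = -3*H/y - 10/27 = -10/27 - 3*H/y)
(8691 - 1*(-21379)) - L(206, -5) = (8691 - 1*(-21379)) - (-10/27 - 3*206/(-5)) = (8691 + 21379) - (-10/27 - 3*206*(-⅕)) = 30070 - (-10/27 + 618/5) = 30070 - 1*16636/135 = 30070 - 16636/135 = 4042814/135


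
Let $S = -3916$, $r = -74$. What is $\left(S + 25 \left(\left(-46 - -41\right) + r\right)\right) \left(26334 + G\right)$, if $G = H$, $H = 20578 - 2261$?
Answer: $-263039041$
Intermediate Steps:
$H = 18317$ ($H = 20578 - 2261 = 18317$)
$G = 18317$
$\left(S + 25 \left(\left(-46 - -41\right) + r\right)\right) \left(26334 + G\right) = \left(-3916 + 25 \left(\left(-46 - -41\right) - 74\right)\right) \left(26334 + 18317\right) = \left(-3916 + 25 \left(\left(-46 + 41\right) - 74\right)\right) 44651 = \left(-3916 + 25 \left(-5 - 74\right)\right) 44651 = \left(-3916 + 25 \left(-79\right)\right) 44651 = \left(-3916 - 1975\right) 44651 = \left(-5891\right) 44651 = -263039041$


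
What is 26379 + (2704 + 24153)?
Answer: 53236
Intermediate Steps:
26379 + (2704 + 24153) = 26379 + 26857 = 53236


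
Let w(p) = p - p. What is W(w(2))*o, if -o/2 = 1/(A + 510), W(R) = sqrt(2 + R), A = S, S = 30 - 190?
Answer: -sqrt(2)/175 ≈ -0.0080812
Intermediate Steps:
S = -160
A = -160
w(p) = 0
o = -1/175 (o = -2/(-160 + 510) = -2/350 = -2*1/350 = -1/175 ≈ -0.0057143)
W(w(2))*o = sqrt(2 + 0)*(-1/175) = sqrt(2)*(-1/175) = -sqrt(2)/175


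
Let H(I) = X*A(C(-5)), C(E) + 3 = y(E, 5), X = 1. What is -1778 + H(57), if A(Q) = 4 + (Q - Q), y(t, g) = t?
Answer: -1774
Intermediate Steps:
C(E) = -3 + E
A(Q) = 4 (A(Q) = 4 + 0 = 4)
H(I) = 4 (H(I) = 1*4 = 4)
-1778 + H(57) = -1778 + 4 = -1774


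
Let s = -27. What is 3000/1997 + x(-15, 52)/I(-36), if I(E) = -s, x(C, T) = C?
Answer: 17015/17973 ≈ 0.94670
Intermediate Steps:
I(E) = 27 (I(E) = -1*(-27) = 27)
3000/1997 + x(-15, 52)/I(-36) = 3000/1997 - 15/27 = 3000*(1/1997) - 15*1/27 = 3000/1997 - 5/9 = 17015/17973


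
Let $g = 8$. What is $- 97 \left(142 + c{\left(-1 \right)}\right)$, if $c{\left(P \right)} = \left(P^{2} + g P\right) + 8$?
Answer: $-13871$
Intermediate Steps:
$c{\left(P \right)} = 8 + P^{2} + 8 P$ ($c{\left(P \right)} = \left(P^{2} + 8 P\right) + 8 = 8 + P^{2} + 8 P$)
$- 97 \left(142 + c{\left(-1 \right)}\right) = - 97 \left(142 + \left(8 + \left(-1\right)^{2} + 8 \left(-1\right)\right)\right) = - 97 \left(142 + \left(8 + 1 - 8\right)\right) = - 97 \left(142 + 1\right) = \left(-97\right) 143 = -13871$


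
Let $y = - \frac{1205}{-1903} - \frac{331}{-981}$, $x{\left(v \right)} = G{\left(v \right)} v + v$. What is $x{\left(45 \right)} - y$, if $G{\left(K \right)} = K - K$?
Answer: $\frac{82195937}{1866843} \approx 44.029$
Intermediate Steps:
$G{\left(K \right)} = 0$
$x{\left(v \right)} = v$ ($x{\left(v \right)} = 0 v + v = 0 + v = v$)
$y = \frac{1811998}{1866843}$ ($y = \left(-1205\right) \left(- \frac{1}{1903}\right) - - \frac{331}{981} = \frac{1205}{1903} + \frac{331}{981} = \frac{1811998}{1866843} \approx 0.97062$)
$x{\left(45 \right)} - y = 45 - \frac{1811998}{1866843} = \frac{82195937}{1866843}$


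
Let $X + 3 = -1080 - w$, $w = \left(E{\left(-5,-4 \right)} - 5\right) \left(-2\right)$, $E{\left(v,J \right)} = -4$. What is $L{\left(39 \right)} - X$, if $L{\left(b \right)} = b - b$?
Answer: $1101$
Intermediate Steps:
$L{\left(b \right)} = 0$
$w = 18$ ($w = \left(-4 - 5\right) \left(-2\right) = \left(-9\right) \left(-2\right) = 18$)
$X = -1101$ ($X = -3 - 1098 = -1101$)
$L{\left(39 \right)} - X = 0 - -1101 = 0 + 1101 = 1101$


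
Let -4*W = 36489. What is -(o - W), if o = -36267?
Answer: 108579/4 ≈ 27145.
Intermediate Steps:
W = -36489/4 (W = -¼*36489 = -36489/4 ≈ -9122.3)
-(o - W) = -(-36267 - 1*(-36489/4)) = -(-36267 + 36489/4) = -1*(-108579/4) = 108579/4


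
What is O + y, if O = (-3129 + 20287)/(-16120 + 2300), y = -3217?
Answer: -22238049/6910 ≈ -3218.2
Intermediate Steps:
O = -8579/6910 (O = 17158/(-13820) = 17158*(-1/13820) = -8579/6910 ≈ -1.2415)
O + y = -8579/6910 - 3217 = -22238049/6910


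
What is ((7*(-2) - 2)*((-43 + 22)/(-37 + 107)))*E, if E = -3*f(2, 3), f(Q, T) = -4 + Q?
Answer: 144/5 ≈ 28.800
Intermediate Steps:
E = 6 (E = -3*(-4 + 2) = -3*(-2) = 6)
((7*(-2) - 2)*((-43 + 22)/(-37 + 107)))*E = ((7*(-2) - 2)*((-43 + 22)/(-37 + 107)))*6 = ((-14 - 2)*(-21/70))*6 = -(-336)/70*6 = -16*(-3/10)*6 = (24/5)*6 = 144/5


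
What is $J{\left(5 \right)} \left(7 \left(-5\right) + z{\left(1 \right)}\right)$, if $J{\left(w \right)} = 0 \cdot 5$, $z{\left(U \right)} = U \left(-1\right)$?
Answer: $0$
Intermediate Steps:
$z{\left(U \right)} = - U$
$J{\left(w \right)} = 0$
$J{\left(5 \right)} \left(7 \left(-5\right) + z{\left(1 \right)}\right) = 0 \left(7 \left(-5\right) - 1\right) = 0 \left(-35 - 1\right) = 0 \left(-36\right) = 0$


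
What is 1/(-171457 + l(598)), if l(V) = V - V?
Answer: -1/171457 ≈ -5.8324e-6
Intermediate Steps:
l(V) = 0
1/(-171457 + l(598)) = 1/(-171457 + 0) = 1/(-171457) = -1/171457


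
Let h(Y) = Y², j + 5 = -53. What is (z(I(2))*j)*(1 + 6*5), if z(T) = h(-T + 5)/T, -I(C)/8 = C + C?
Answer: 1230731/16 ≈ 76921.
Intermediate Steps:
j = -58 (j = -5 - 53 = -58)
I(C) = -16*C (I(C) = -8*(C + C) = -16*C)
z(T) = (5 - T)²/T (z(T) = (-T + 5)²/T = (5 - T)²/T)
(z(I(2))*j)*(1 + 6*5) = (((-5 - 16*2)²/((-16*2)))*(-58))*(1 + 6*5) = (((-5 - 32)²/(-32))*(-58))*(1 + 30) = (-1/32*(-37)²*(-58))*31 = (-1/32*1369*(-58))*31 = -1369/32*(-58)*31 = (39701/16)*31 = 1230731/16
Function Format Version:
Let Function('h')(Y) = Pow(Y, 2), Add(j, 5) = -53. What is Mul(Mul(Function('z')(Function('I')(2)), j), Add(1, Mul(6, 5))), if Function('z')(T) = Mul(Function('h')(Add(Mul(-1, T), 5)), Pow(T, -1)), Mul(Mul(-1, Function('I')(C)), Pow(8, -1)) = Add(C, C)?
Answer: Rational(1230731, 16) ≈ 76921.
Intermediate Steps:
j = -58 (j = Add(-5, -53) = -58)
Function('I')(C) = Mul(-16, C) (Function('I')(C) = Mul(-8, Add(C, C)) = Mul(-8, Mul(2, C)) = Mul(-16, C))
Function('z')(T) = Mul(Pow(T, -1), Pow(Add(5, Mul(-1, T)), 2)) (Function('z')(T) = Mul(Pow(Add(Mul(-1, T), 5), 2), Pow(T, -1)) = Mul(Pow(Add(5, Mul(-1, T)), 2), Pow(T, -1)) = Mul(Pow(T, -1), Pow(Add(5, Mul(-1, T)), 2)))
Mul(Mul(Function('z')(Function('I')(2)), j), Add(1, Mul(6, 5))) = Mul(Mul(Mul(Pow(Mul(-16, 2), -1), Pow(Add(-5, Mul(-16, 2)), 2)), -58), Add(1, Mul(6, 5))) = Mul(Mul(Mul(Pow(-32, -1), Pow(Add(-5, -32), 2)), -58), Add(1, 30)) = Mul(Mul(Mul(Rational(-1, 32), Pow(-37, 2)), -58), 31) = Mul(Mul(Mul(Rational(-1, 32), 1369), -58), 31) = Mul(Mul(Rational(-1369, 32), -58), 31) = Mul(Rational(39701, 16), 31) = Rational(1230731, 16)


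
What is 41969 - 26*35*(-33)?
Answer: 71999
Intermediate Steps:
41969 - 26*35*(-33) = 41969 - 910*(-33) = 41969 - 1*(-30030) = 41969 + 30030 = 71999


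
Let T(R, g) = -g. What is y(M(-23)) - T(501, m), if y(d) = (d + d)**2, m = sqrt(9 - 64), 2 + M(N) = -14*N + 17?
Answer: 454276 + I*sqrt(55) ≈ 4.5428e+5 + 7.4162*I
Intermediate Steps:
M(N) = 15 - 14*N (M(N) = -2 + (-14*N + 17) = -2 + (17 - 14*N) = 15 - 14*N)
m = I*sqrt(55) (m = sqrt(-55) = I*sqrt(55) ≈ 7.4162*I)
y(d) = 4*d**2 (y(d) = (2*d)**2 = 4*d**2)
y(M(-23)) - T(501, m) = 4*(15 - 14*(-23))**2 - (-1)*I*sqrt(55) = 4*(15 + 322)**2 - (-1)*I*sqrt(55) = 4*337**2 + I*sqrt(55) = 4*113569 + I*sqrt(55) = 454276 + I*sqrt(55)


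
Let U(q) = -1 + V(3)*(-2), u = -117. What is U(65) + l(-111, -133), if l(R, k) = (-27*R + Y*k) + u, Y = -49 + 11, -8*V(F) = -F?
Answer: 31729/4 ≈ 7932.3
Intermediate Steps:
V(F) = F/8 (V(F) = -(-1)*F/8 = F/8)
U(q) = -7/4 (U(q) = -1 + ((1/8)*3)*(-2) = -1 + (3/8)*(-2) = -1 - 3/4 = -7/4)
Y = -38
l(R, k) = -117 - 38*k - 27*R (l(R, k) = (-27*R - 38*k) - 117 = (-38*k - 27*R) - 117 = -117 - 38*k - 27*R)
U(65) + l(-111, -133) = -7/4 + (-117 - 38*(-133) - 27*(-111)) = -7/4 + (-117 + 5054 + 2997) = -7/4 + 7934 = 31729/4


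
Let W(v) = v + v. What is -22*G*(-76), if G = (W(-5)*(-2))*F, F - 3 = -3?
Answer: 0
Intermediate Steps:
F = 0 (F = 3 - 3 = 0)
W(v) = 2*v
G = 0 (G = ((2*(-5))*(-2))*0 = -10*(-2)*0 = 20*0 = 0)
-22*G*(-76) = -22*0*(-76) = 0*(-76) = 0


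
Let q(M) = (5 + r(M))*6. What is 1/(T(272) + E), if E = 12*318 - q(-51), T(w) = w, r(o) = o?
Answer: 1/4364 ≈ 0.00022915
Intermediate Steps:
q(M) = 30 + 6*M (q(M) = (5 + M)*6 = 30 + 6*M)
E = 4092 (E = 12*318 - (30 + 6*(-51)) = 3816 - (30 - 306) = 3816 - 1*(-276) = 3816 + 276 = 4092)
1/(T(272) + E) = 1/(272 + 4092) = 1/4364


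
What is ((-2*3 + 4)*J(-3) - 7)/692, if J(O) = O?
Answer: -1/692 ≈ -0.0014451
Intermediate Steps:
((-2*3 + 4)*J(-3) - 7)/692 = ((-2*3 + 4)*(-3) - 7)/692 = ((-6 + 4)*(-3) - 7)*(1/692) = (-2*(-3) - 7)*(1/692) = (6 - 7)*(1/692) = -1*1/692 = -1/692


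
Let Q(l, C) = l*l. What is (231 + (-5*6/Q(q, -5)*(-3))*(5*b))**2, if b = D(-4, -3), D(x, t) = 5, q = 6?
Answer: 344569/4 ≈ 86142.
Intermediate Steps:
Q(l, C) = l**2
b = 5
(231 + (-5*6/Q(q, -5)*(-3))*(5*b))**2 = (231 + (-5*6/(6**2)*(-3))*(5*5))**2 = (231 - 5*6/36*(-3)*25)**2 = (231 - 5*6*(1/36)*(-3)*25)**2 = (231 - 5*(-3)/6*25)**2 = (231 - 5*(-1/2)*25)**2 = (231 + (5/2)*25)**2 = (231 + 125/2)**2 = (587/2)**2 = 344569/4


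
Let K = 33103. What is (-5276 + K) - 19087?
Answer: 8740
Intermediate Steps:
(-5276 + K) - 19087 = (-5276 + 33103) - 19087 = 27827 - 19087 = 8740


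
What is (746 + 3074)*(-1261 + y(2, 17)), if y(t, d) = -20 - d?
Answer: -4958360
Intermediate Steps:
(746 + 3074)*(-1261 + y(2, 17)) = (746 + 3074)*(-1261 + (-20 - 1*17)) = 3820*(-1261 + (-20 - 17)) = 3820*(-1261 - 37) = 3820*(-1298) = -4958360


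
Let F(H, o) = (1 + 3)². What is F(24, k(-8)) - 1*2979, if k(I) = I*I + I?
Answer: -2963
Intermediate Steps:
k(I) = I + I² (k(I) = I² + I = I + I²)
F(H, o) = 16 (F(H, o) = 4² = 16)
F(24, k(-8)) - 1*2979 = 16 - 1*2979 = 16 - 2979 = -2963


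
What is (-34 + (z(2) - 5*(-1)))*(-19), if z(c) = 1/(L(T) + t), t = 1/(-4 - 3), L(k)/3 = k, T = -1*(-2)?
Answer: 22458/41 ≈ 547.76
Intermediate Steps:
T = 2
L(k) = 3*k
t = -⅐ (t = 1/(-7) = -⅐ ≈ -0.14286)
z(c) = 7/41 (z(c) = 1/(3*2 - ⅐) = 1/(6 - ⅐) = 1/(41/7) = 7/41)
(-34 + (z(2) - 5*(-1)))*(-19) = (-34 + (7/41 - 5*(-1)))*(-19) = (-34 + (7/41 + 5))*(-19) = (-34 + 212/41)*(-19) = -1182/41*(-19) = 22458/41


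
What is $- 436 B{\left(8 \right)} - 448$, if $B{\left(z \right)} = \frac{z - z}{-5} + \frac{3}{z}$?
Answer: $- \frac{1223}{2} \approx -611.5$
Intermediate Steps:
$B{\left(z \right)} = \frac{3}{z}$ ($B{\left(z \right)} = 0 \left(- \frac{1}{5}\right) + \frac{3}{z} = 0 + \frac{3}{z} = \frac{3}{z}$)
$- 436 B{\left(8 \right)} - 448 = - 436 \cdot \frac{3}{8} - 448 = - 436 \cdot 3 \cdot \frac{1}{8} - 448 = \left(-436\right) \frac{3}{8} - 448 = - \frac{327}{2} - 448 = - \frac{1223}{2}$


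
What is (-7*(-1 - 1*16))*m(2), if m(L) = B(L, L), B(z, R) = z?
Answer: 238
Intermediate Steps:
m(L) = L
(-7*(-1 - 1*16))*m(2) = -7*(-1 - 1*16)*2 = -7*(-1 - 16)*2 = -7*(-17)*2 = 119*2 = 238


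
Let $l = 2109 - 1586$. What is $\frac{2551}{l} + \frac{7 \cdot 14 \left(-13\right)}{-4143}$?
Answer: $\frac{11235095}{2166789} \approx 5.1851$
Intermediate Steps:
$l = 523$
$\frac{2551}{l} + \frac{7 \cdot 14 \left(-13\right)}{-4143} = \frac{2551}{523} + \frac{7 \cdot 14 \left(-13\right)}{-4143} = 2551 \cdot \frac{1}{523} + 98 \left(-13\right) \left(- \frac{1}{4143}\right) = \frac{2551}{523} - - \frac{1274}{4143} = \frac{2551}{523} + \frac{1274}{4143} = \frac{11235095}{2166789}$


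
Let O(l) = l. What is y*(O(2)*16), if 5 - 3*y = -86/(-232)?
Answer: 1432/29 ≈ 49.379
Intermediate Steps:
y = 179/116 (y = 5/3 - (-86)/(3*(-232)) = 5/3 - (-86)*(-1)/(3*232) = 5/3 - ⅓*43/116 = 5/3 - 43/348 = 179/116 ≈ 1.5431)
y*(O(2)*16) = 179*(2*16)/116 = (179/116)*32 = 1432/29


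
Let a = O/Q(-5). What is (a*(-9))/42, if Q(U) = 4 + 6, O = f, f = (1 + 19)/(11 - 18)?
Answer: 3/49 ≈ 0.061224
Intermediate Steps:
f = -20/7 (f = 20/(-7) = 20*(-1/7) = -20/7 ≈ -2.8571)
O = -20/7 ≈ -2.8571
Q(U) = 10
a = -2/7 (a = -20/7/10 = -20/7*1/10 = -2/7 ≈ -0.28571)
(a*(-9))/42 = -2/7*(-9)/42 = (18/7)*(1/42) = 3/49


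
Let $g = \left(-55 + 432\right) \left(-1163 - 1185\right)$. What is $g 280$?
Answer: $-247854880$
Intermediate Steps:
$g = -885196$ ($g = 377 \left(-2348\right) = -885196$)
$g 280 = \left(-885196\right) 280 = -247854880$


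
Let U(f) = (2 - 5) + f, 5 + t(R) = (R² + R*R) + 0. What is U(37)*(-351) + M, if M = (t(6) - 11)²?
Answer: -8798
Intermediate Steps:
t(R) = -5 + 2*R² (t(R) = -5 + ((R² + R*R) + 0) = -5 + ((R² + R²) + 0) = -5 + (2*R² + 0) = -5 + 2*R²)
M = 3136 (M = ((-5 + 2*6²) - 11)² = ((-5 + 2*36) - 11)² = ((-5 + 72) - 11)² = (67 - 11)² = 56² = 3136)
U(f) = -3 + f
U(37)*(-351) + M = (-3 + 37)*(-351) + 3136 = 34*(-351) + 3136 = -11934 + 3136 = -8798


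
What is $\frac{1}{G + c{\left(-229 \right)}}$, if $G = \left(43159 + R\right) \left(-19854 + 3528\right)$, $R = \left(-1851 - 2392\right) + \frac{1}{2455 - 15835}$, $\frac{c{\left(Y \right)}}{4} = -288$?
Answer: $- \frac{2230}{1416816599919} \approx -1.574 \cdot 10^{-9}$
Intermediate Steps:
$c{\left(Y \right)} = -1152$ ($c{\left(Y \right)} = 4 \left(-288\right) = -1152$)
$R = - \frac{56771341}{13380}$ ($R = -4243 + \frac{1}{-13380} = -4243 - \frac{1}{13380} = - \frac{56771341}{13380} \approx -4243.0$)
$G = - \frac{1416814030959}{2230}$ ($G = \left(43159 - \frac{56771341}{13380}\right) \left(-19854 + 3528\right) = \frac{520696079}{13380} \left(-16326\right) = - \frac{1416814030959}{2230} \approx -6.3534 \cdot 10^{8}$)
$\frac{1}{G + c{\left(-229 \right)}} = \frac{1}{- \frac{1416814030959}{2230} - 1152} = \frac{1}{- \frac{1416816599919}{2230}} = - \frac{2230}{1416816599919}$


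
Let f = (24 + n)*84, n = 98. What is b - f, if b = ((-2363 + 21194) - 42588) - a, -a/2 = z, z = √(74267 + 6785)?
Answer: -34005 + 4*√20263 ≈ -33436.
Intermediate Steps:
z = 2*√20263 (z = √81052 = 2*√20263 ≈ 284.70)
a = -4*√20263 ≈ -569.39
b = -23757 + 4*√20263 (b = ((-2363 + 21194) - 42588) - (-4)*√20263 = (18831 - 42588) + 4*√20263 = -23757 + 4*√20263 ≈ -23188.)
f = 10248 (f = (24 + 98)*84 = 122*84 = 10248)
b - f = (-23757 + 4*√20263) - 1*10248 = (-23757 + 4*√20263) - 10248 = -34005 + 4*√20263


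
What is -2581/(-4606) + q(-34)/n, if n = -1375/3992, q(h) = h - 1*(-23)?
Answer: 18709777/575750 ≈ 32.496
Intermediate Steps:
q(h) = 23 + h (q(h) = h + 23 = 23 + h)
n = -1375/3992 (n = -1375*1/3992 = -1375/3992 ≈ -0.34444)
-2581/(-4606) + q(-34)/n = -2581/(-4606) + (23 - 34)/(-1375/3992) = -2581*(-1/4606) - 11*(-3992/1375) = 2581/4606 + 3992/125 = 18709777/575750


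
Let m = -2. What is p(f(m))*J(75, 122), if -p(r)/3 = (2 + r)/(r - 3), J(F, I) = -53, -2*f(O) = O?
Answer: -477/2 ≈ -238.50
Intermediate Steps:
f(O) = -O/2
p(r) = -3*(2 + r)/(-3 + r) (p(r) = -3*(2 + r)/(r - 3) = -3*(2 + r)/(-3 + r))
p(f(m))*J(75, 122) = (3*(-2 - (-1)*(-2)/2)/(-3 - ½*(-2)))*(-53) = (3*(-2 - 1*1)/(-3 + 1))*(-53) = (3*(-2 - 1)/(-2))*(-53) = (3*(-½)*(-3))*(-53) = (9/2)*(-53) = -477/2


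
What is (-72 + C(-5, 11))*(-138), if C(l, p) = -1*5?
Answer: 10626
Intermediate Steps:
C(l, p) = -5
(-72 + C(-5, 11))*(-138) = (-72 - 5)*(-138) = -77*(-138) = 10626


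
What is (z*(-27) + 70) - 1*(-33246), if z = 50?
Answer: 31966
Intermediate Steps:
(z*(-27) + 70) - 1*(-33246) = (50*(-27) + 70) - 1*(-33246) = (-1350 + 70) + 33246 = -1280 + 33246 = 31966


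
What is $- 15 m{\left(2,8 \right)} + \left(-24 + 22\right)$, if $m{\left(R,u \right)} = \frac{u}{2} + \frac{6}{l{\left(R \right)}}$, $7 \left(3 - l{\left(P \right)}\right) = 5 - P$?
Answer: $-97$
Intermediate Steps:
$l{\left(P \right)} = \frac{16}{7} + \frac{P}{7}$ ($l{\left(P \right)} = 3 - \frac{5 - P}{7} = 3 + \left(- \frac{5}{7} + \frac{P}{7}\right) = \frac{16}{7} + \frac{P}{7}$)
$m{\left(R,u \right)} = \frac{u}{2} + \frac{6}{\frac{16}{7} + \frac{R}{7}}$
$- 15 m{\left(2,8 \right)} + \left(-24 + 22\right) = - 15 \frac{84 + 8 \left(16 + 2\right)}{2 \left(16 + 2\right)} + \left(-24 + 22\right) = - 15 \frac{84 + 8 \cdot 18}{2 \cdot 18} - 2 = - 15 \cdot \frac{1}{2} \cdot \frac{1}{18} \left(84 + 144\right) - 2 = - 15 \cdot \frac{1}{2} \cdot \frac{1}{18} \cdot 228 - 2 = \left(-15\right) \frac{19}{3} - 2 = -95 - 2 = -97$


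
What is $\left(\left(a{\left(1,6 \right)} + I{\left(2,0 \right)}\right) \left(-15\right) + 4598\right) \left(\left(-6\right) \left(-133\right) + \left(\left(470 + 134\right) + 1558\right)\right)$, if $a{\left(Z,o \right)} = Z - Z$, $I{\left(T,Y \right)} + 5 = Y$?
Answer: $13832080$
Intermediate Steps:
$I{\left(T,Y \right)} = -5 + Y$
$a{\left(Z,o \right)} = 0$
$\left(\left(a{\left(1,6 \right)} + I{\left(2,0 \right)}\right) \left(-15\right) + 4598\right) \left(\left(-6\right) \left(-133\right) + \left(\left(470 + 134\right) + 1558\right)\right) = \left(\left(0 + \left(-5 + 0\right)\right) \left(-15\right) + 4598\right) \left(\left(-6\right) \left(-133\right) + \left(\left(470 + 134\right) + 1558\right)\right) = \left(\left(0 - 5\right) \left(-15\right) + 4598\right) \left(798 + \left(604 + 1558\right)\right) = \left(\left(-5\right) \left(-15\right) + 4598\right) \left(798 + 2162\right) = \left(75 + 4598\right) 2960 = 4673 \cdot 2960 = 13832080$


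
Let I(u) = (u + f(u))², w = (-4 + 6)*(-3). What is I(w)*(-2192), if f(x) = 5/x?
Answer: -921188/9 ≈ -1.0235e+5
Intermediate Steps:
w = -6 (w = 2*(-3) = -6)
I(u) = (u + 5/u)²
I(w)*(-2192) = ((5 + (-6)²)²/(-6)²)*(-2192) = ((5 + 36)²/36)*(-2192) = ((1/36)*41²)*(-2192) = ((1/36)*1681)*(-2192) = (1681/36)*(-2192) = -921188/9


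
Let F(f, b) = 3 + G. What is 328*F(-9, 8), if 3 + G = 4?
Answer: 1312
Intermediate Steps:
G = 1 (G = -3 + 4 = 1)
F(f, b) = 4 (F(f, b) = 3 + 1 = 4)
328*F(-9, 8) = 328*4 = 1312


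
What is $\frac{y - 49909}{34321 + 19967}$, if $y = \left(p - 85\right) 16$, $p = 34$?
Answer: $- \frac{50725}{54288} \approx -0.93437$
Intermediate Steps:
$y = -816$ ($y = \left(34 - 85\right) 16 = \left(-51\right) 16 = -816$)
$\frac{y - 49909}{34321 + 19967} = \frac{-816 - 49909}{34321 + 19967} = - \frac{50725}{54288}$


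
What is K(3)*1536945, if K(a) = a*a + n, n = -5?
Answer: 6147780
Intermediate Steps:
K(a) = -5 + a**2 (K(a) = a*a - 5 = a**2 - 5 = -5 + a**2)
K(3)*1536945 = (-5 + 3**2)*1536945 = (-5 + 9)*1536945 = 4*1536945 = 6147780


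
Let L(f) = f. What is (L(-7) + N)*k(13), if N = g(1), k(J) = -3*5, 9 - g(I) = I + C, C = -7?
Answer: -120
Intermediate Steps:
g(I) = 16 - I (g(I) = 9 - (I - 7) = 9 - (-7 + I) = 9 + (7 - I) = 16 - I)
k(J) = -15
N = 15 (N = 16 - 1*1 = 16 - 1 = 15)
(L(-7) + N)*k(13) = (-7 + 15)*(-15) = 8*(-15) = -120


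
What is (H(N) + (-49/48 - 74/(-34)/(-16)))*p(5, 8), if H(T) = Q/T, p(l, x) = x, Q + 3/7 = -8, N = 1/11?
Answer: -268096/357 ≈ -750.97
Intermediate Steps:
N = 1/11 ≈ 0.090909
Q = -59/7 (Q = -3/7 - 8 = -59/7 ≈ -8.4286)
H(T) = -59/(7*T)
(H(N) + (-49/48 - 74/(-34)/(-16)))*p(5, 8) = (-59/(7*1/11) + (-49/48 - 74/(-34)/(-16)))*8 = (-59/7*11 + (-49*1/48 - 74*(-1/34)*(-1/16)))*8 = (-649/7 + (-49/48 + (37/17)*(-1/16)))*8 = (-649/7 + (-49/48 - 37/272))*8 = (-649/7 - 59/51)*8 = -33512/357*8 = -268096/357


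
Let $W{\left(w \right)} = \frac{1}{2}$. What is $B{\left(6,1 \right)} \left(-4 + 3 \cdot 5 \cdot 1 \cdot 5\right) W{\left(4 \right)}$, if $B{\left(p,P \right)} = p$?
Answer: $213$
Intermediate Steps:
$W{\left(w \right)} = \frac{1}{2}$
$B{\left(6,1 \right)} \left(-4 + 3 \cdot 5 \cdot 1 \cdot 5\right) W{\left(4 \right)} = 6 \left(-4 + 3 \cdot 5 \cdot 1 \cdot 5\right) \frac{1}{2} = 6 \left(-4 + 15 \cdot 1 \cdot 5\right) \frac{1}{2} = 6 \left(-4 + 15 \cdot 5\right) \frac{1}{2} = 6 \left(-4 + 75\right) \frac{1}{2} = 6 \cdot 71 \cdot \frac{1}{2} = 426 \cdot \frac{1}{2} = 213$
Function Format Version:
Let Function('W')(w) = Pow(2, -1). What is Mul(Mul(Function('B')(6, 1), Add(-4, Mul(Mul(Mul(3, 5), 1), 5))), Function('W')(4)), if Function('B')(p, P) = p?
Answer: 213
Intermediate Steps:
Function('W')(w) = Rational(1, 2)
Mul(Mul(Function('B')(6, 1), Add(-4, Mul(Mul(Mul(3, 5), 1), 5))), Function('W')(4)) = Mul(Mul(6, Add(-4, Mul(Mul(Mul(3, 5), 1), 5))), Rational(1, 2)) = Mul(Mul(6, Add(-4, Mul(Mul(15, 1), 5))), Rational(1, 2)) = Mul(Mul(6, Add(-4, Mul(15, 5))), Rational(1, 2)) = Mul(Mul(6, Add(-4, 75)), Rational(1, 2)) = Mul(Mul(6, 71), Rational(1, 2)) = Mul(426, Rational(1, 2)) = 213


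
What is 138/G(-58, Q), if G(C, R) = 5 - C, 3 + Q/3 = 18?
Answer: 46/21 ≈ 2.1905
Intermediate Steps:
Q = 45 (Q = -9 + 3*18 = -9 + 54 = 45)
138/G(-58, Q) = 138/(5 - 1*(-58)) = 138/(5 + 58) = 138/63 = 138*(1/63) = 46/21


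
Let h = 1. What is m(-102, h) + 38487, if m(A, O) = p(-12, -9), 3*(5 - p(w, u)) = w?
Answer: 38496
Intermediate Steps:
p(w, u) = 5 - w/3
m(A, O) = 9 (m(A, O) = 5 - ⅓*(-12) = 5 + 4 = 9)
m(-102, h) + 38487 = 9 + 38487 = 38496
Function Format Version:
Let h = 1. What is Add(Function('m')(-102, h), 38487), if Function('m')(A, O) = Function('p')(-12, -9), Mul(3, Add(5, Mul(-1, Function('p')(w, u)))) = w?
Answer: 38496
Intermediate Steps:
Function('p')(w, u) = Add(5, Mul(Rational(-1, 3), w))
Function('m')(A, O) = 9 (Function('m')(A, O) = Add(5, Mul(Rational(-1, 3), -12)) = Add(5, 4) = 9)
Add(Function('m')(-102, h), 38487) = Add(9, 38487) = 38496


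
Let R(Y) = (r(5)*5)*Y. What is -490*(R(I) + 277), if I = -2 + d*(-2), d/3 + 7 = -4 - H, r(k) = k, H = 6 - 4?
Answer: -1066730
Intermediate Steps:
H = 2
d = -39 (d = -21 + 3*(-4 - 1*2) = -21 + 3*(-4 - 2) = -21 + 3*(-6) = -21 - 18 = -39)
I = 76 (I = -2 - 39*(-2) = -2 + 78 = 76)
R(Y) = 25*Y (R(Y) = (5*5)*Y = 25*Y)
-490*(R(I) + 277) = -490*(25*76 + 277) = -490*(1900 + 277) = -490*2177 = -1066730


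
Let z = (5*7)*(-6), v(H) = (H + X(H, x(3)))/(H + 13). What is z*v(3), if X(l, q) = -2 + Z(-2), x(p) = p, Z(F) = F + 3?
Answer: -105/4 ≈ -26.250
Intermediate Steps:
Z(F) = 3 + F
X(l, q) = -1 (X(l, q) = -2 + (3 - 2) = -2 + 1 = -1)
v(H) = (-1 + H)/(13 + H) (v(H) = (H - 1)/(H + 13) = (-1 + H)/(13 + H))
z = -210 (z = 35*(-6) = -210)
z*v(3) = -210*(-1 + 3)/(13 + 3) = -210*2/16 = -105*2/8 = -210*⅛ = -105/4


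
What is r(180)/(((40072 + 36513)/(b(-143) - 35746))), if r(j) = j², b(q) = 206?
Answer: -230299200/15317 ≈ -15036.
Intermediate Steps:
r(180)/(((40072 + 36513)/(b(-143) - 35746))) = 180²/(((40072 + 36513)/(206 - 35746))) = 32400/((76585/(-35540))) = 32400/((76585*(-1/35540))) = 32400/(-15317/7108) = 32400*(-7108/15317) = -230299200/15317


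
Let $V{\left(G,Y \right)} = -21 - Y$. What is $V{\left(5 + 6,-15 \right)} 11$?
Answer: $-66$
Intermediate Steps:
$V{\left(5 + 6,-15 \right)} 11 = \left(-21 - -15\right) 11 = \left(-21 + 15\right) 11 = \left(-6\right) 11 = -66$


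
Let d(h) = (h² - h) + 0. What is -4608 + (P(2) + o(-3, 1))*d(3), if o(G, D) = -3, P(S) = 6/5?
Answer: -23094/5 ≈ -4618.8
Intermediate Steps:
P(S) = 6/5 (P(S) = 6*(⅕) = 6/5)
d(h) = h² - h
-4608 + (P(2) + o(-3, 1))*d(3) = -4608 + (6/5 - 3)*(3*(-1 + 3)) = -4608 - 27*2/5 = -4608 - 9/5*6 = -4608 - 54/5 = -23094/5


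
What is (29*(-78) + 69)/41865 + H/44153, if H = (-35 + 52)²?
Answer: -28242848/616155115 ≈ -0.045837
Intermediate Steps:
H = 289 (H = 17² = 289)
(29*(-78) + 69)/41865 + H/44153 = (29*(-78) + 69)/41865 + 289/44153 = (-2262 + 69)*(1/41865) + 289*(1/44153) = -2193*1/41865 + 289/44153 = -731/13955 + 289/44153 = -28242848/616155115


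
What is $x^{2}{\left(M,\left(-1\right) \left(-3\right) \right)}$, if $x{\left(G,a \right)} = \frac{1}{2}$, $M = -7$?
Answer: $\frac{1}{4} \approx 0.25$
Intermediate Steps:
$x{\left(G,a \right)} = \frac{1}{2}$
$x^{2}{\left(M,\left(-1\right) \left(-3\right) \right)} = \left(\frac{1}{2}\right)^{2} = \frac{1}{4}$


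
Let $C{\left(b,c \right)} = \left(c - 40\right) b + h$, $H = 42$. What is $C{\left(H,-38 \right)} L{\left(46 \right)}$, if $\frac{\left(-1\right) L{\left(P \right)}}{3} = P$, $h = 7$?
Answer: $451122$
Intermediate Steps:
$L{\left(P \right)} = - 3 P$
$C{\left(b,c \right)} = 7 + b \left(-40 + c\right)$ ($C{\left(b,c \right)} = \left(c - 40\right) b + 7 = \left(-40 + c\right) b + 7 = b \left(-40 + c\right) + 7 = 7 + b \left(-40 + c\right)$)
$C{\left(H,-38 \right)} L{\left(46 \right)} = \left(7 - 1680 + 42 \left(-38\right)\right) \left(\left(-3\right) 46\right) = \left(7 - 1680 - 1596\right) \left(-138\right) = \left(-3269\right) \left(-138\right) = 451122$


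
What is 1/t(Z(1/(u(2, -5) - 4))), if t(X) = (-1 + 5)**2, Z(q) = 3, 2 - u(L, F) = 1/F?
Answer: 1/16 ≈ 0.062500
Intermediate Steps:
u(L, F) = 2 - 1/F
t(X) = 16 (t(X) = 4**2 = 16)
1/t(Z(1/(u(2, -5) - 4))) = 1/16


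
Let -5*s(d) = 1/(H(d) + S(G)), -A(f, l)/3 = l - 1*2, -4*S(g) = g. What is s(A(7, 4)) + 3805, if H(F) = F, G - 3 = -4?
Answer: 437579/115 ≈ 3805.0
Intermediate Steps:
G = -1 (G = 3 - 4 = -1)
S(g) = -g/4
A(f, l) = 6 - 3*l (A(f, l) = -3*(l - 1*2) = -3*(l - 2) = -3*(-2 + l) = 6 - 3*l)
s(d) = -1/(5*(1/4 + d)) (s(d) = -1/(5*(d - 1/4*(-1))) = -1/(5*(d + 1/4)) = -1/(5*(1/4 + d)))
s(A(7, 4)) + 3805 = -4/(5 + 20*(6 - 3*4)) + 3805 = -4/(5 + 20*(6 - 12)) + 3805 = -4/(5 + 20*(-6)) + 3805 = -4/(5 - 120) + 3805 = -4/(-115) + 3805 = -4*(-1/115) + 3805 = 4/115 + 3805 = 437579/115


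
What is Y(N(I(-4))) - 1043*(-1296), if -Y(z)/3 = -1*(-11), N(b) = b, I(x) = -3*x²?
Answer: 1351695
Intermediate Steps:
Y(z) = -33 (Y(z) = -(-3)*(-11) = -3*11 = -33)
Y(N(I(-4))) - 1043*(-1296) = -33 - 1043*(-1296) = -33 + 1351728 = 1351695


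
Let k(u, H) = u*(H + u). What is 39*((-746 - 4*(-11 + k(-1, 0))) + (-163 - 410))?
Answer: -49881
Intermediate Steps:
39*((-746 - 4*(-11 + k(-1, 0))) + (-163 - 410)) = 39*((-746 - 4*(-11 - (0 - 1))) + (-163 - 410)) = 39*((-746 - 4*(-11 - 1*(-1))) - 573) = 39*((-746 - 4*(-11 + 1)) - 573) = 39*((-746 - 4*(-10)) - 573) = 39*((-746 + 40) - 573) = 39*(-706 - 573) = 39*(-1279) = -49881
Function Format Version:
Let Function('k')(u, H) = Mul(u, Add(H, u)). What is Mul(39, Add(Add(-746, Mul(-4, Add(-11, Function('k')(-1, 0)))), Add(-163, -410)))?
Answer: -49881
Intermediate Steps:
Mul(39, Add(Add(-746, Mul(-4, Add(-11, Function('k')(-1, 0)))), Add(-163, -410))) = Mul(39, Add(Add(-746, Mul(-4, Add(-11, Mul(-1, Add(0, -1))))), Add(-163, -410))) = Mul(39, Add(Add(-746, Mul(-4, Add(-11, Mul(-1, -1)))), -573)) = Mul(39, Add(Add(-746, Mul(-4, Add(-11, 1))), -573)) = Mul(39, Add(Add(-746, Mul(-4, -10)), -573)) = Mul(39, Add(Add(-746, 40), -573)) = Mul(39, Add(-706, -573)) = Mul(39, -1279) = -49881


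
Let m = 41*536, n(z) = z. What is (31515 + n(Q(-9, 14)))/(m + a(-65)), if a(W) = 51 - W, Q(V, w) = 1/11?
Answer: 173333/121506 ≈ 1.4265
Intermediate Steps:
Q(V, w) = 1/11
m = 21976
(31515 + n(Q(-9, 14)))/(m + a(-65)) = (31515 + 1/11)/(21976 + (51 - 1*(-65))) = 346666/(11*(21976 + (51 + 65))) = 346666/(11*(21976 + 116)) = (346666/11)/22092 = (346666/11)*(1/22092) = 173333/121506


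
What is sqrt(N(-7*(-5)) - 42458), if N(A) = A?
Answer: I*sqrt(42423) ≈ 205.97*I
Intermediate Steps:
sqrt(N(-7*(-5)) - 42458) = sqrt(-7*(-5) - 42458) = sqrt(35 - 42458) = sqrt(-42423) = I*sqrt(42423)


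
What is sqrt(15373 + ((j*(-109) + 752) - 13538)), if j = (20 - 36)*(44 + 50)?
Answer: sqrt(166523) ≈ 408.07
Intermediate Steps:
j = -1504 (j = -16*94 = -1504)
sqrt(15373 + ((j*(-109) + 752) - 13538)) = sqrt(15373 + ((-1504*(-109) + 752) - 13538)) = sqrt(15373 + ((163936 + 752) - 13538)) = sqrt(15373 + (164688 - 13538)) = sqrt(15373 + 151150) = sqrt(166523)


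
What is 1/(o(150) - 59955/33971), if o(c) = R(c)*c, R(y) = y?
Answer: 4853/109183935 ≈ 4.4448e-5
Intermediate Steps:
o(c) = c² (o(c) = c*c = c²)
1/(o(150) - 59955/33971) = 1/(150² - 59955/33971) = 1/(22500 - 59955*1/33971) = 1/(22500 - 8565/4853) = 1/(109183935/4853) = 4853/109183935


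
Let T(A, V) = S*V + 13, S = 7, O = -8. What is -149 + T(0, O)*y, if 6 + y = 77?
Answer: -3202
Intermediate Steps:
y = 71 (y = -6 + 77 = 71)
T(A, V) = 13 + 7*V (T(A, V) = 7*V + 13 = 13 + 7*V)
-149 + T(0, O)*y = -149 + (13 + 7*(-8))*71 = -149 + (13 - 56)*71 = -149 - 43*71 = -149 - 3053 = -3202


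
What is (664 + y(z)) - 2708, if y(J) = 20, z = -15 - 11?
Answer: -2024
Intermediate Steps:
z = -26
(664 + y(z)) - 2708 = (664 + 20) - 2708 = 684 - 2708 = -2024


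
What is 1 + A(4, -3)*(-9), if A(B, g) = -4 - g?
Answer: 10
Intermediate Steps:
1 + A(4, -3)*(-9) = 1 + (-4 - 1*(-3))*(-9) = 1 + (-4 + 3)*(-9) = 1 - 1*(-9) = 1 + 9 = 10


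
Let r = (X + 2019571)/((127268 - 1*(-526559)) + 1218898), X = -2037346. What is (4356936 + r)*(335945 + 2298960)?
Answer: 859963741724534265/74909 ≈ 1.1480e+13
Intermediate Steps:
r = -711/74909 (r = (-2037346 + 2019571)/((127268 - 1*(-526559)) + 1218898) = -17775/((127268 + 526559) + 1218898) = -17775/(653827 + 1218898) = -17775/1872725 = -17775*1/1872725 = -711/74909 ≈ -0.0094915)
(4356936 + r)*(335945 + 2298960) = (4356936 - 711/74909)*(335945 + 2298960) = (326373718113/74909)*2634905 = 859963741724534265/74909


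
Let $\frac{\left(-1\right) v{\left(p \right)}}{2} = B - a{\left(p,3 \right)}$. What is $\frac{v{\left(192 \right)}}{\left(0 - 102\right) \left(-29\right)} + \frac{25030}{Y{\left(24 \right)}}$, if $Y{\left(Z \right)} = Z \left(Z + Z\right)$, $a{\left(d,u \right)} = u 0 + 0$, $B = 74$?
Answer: $\frac{6155687}{283968} \approx 21.677$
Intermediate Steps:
$a{\left(d,u \right)} = 0$ ($a{\left(d,u \right)} = 0 + 0 = 0$)
$Y{\left(Z \right)} = 2 Z^{2}$ ($Y{\left(Z \right)} = Z 2 Z = 2 Z^{2}$)
$v{\left(p \right)} = -148$ ($v{\left(p \right)} = - 2 \left(74 - 0\right) = - 2 \left(74 + 0\right) = \left(-2\right) 74 = -148$)
$\frac{v{\left(192 \right)}}{\left(0 - 102\right) \left(-29\right)} + \frac{25030}{Y{\left(24 \right)}} = - \frac{148}{\left(0 - 102\right) \left(-29\right)} + \frac{25030}{2 \cdot 24^{2}} = - \frac{148}{\left(-102\right) \left(-29\right)} + \frac{25030}{2 \cdot 576} = - \frac{148}{2958} + \frac{25030}{1152} = \left(-148\right) \frac{1}{2958} + 25030 \cdot \frac{1}{1152} = - \frac{74}{1479} + \frac{12515}{576} = \frac{6155687}{283968}$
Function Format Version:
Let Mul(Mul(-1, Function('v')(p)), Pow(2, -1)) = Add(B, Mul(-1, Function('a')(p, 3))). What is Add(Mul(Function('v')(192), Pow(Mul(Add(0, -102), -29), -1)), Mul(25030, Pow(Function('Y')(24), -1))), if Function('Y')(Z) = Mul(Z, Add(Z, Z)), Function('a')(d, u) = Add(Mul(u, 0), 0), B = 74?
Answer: Rational(6155687, 283968) ≈ 21.677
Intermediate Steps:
Function('a')(d, u) = 0 (Function('a')(d, u) = Add(0, 0) = 0)
Function('Y')(Z) = Mul(2, Pow(Z, 2)) (Function('Y')(Z) = Mul(Z, Mul(2, Z)) = Mul(2, Pow(Z, 2)))
Function('v')(p) = -148 (Function('v')(p) = Mul(-2, Add(74, Mul(-1, 0))) = Mul(-2, Add(74, 0)) = Mul(-2, 74) = -148)
Add(Mul(Function('v')(192), Pow(Mul(Add(0, -102), -29), -1)), Mul(25030, Pow(Function('Y')(24), -1))) = Add(Mul(-148, Pow(Mul(Add(0, -102), -29), -1)), Mul(25030, Pow(Mul(2, Pow(24, 2)), -1))) = Add(Mul(-148, Pow(Mul(-102, -29), -1)), Mul(25030, Pow(Mul(2, 576), -1))) = Add(Mul(-148, Pow(2958, -1)), Mul(25030, Pow(1152, -1))) = Add(Mul(-148, Rational(1, 2958)), Mul(25030, Rational(1, 1152))) = Add(Rational(-74, 1479), Rational(12515, 576)) = Rational(6155687, 283968)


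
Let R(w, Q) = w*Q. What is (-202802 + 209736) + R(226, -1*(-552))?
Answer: 131686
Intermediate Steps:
R(w, Q) = Q*w
(-202802 + 209736) + R(226, -1*(-552)) = (-202802 + 209736) - 1*(-552)*226 = 6934 + 552*226 = 6934 + 124752 = 131686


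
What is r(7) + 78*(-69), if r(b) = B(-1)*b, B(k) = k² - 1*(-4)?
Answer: -5347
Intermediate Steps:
B(k) = 4 + k² (B(k) = k² + 4 = 4 + k²)
r(b) = 5*b (r(b) = (4 + (-1)²)*b = (4 + 1)*b = 5*b)
r(7) + 78*(-69) = 5*7 + 78*(-69) = 35 - 5382 = -5347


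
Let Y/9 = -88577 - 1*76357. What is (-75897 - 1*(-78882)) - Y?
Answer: 1487391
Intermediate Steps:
Y = -1484406 (Y = 9*(-88577 - 1*76357) = 9*(-88577 - 76357) = 9*(-164934) = -1484406)
(-75897 - 1*(-78882)) - Y = (-75897 - 1*(-78882)) - 1*(-1484406) = (-75897 + 78882) + 1484406 = 2985 + 1484406 = 1487391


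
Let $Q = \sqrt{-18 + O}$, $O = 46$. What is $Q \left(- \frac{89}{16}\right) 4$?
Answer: $- \frac{89 \sqrt{7}}{2} \approx -117.74$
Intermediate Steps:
$Q = 2 \sqrt{7}$ ($Q = \sqrt{-18 + 46} = \sqrt{28} = 2 \sqrt{7} \approx 5.2915$)
$Q \left(- \frac{89}{16}\right) 4 = 2 \sqrt{7} \left(- \frac{89}{16}\right) 4 = - \frac{89 \sqrt{7}}{8} \cdot 4 = - \frac{89 \sqrt{7}}{2}$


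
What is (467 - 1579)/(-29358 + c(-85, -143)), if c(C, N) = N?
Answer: 1112/29501 ≈ 0.037694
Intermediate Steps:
(467 - 1579)/(-29358 + c(-85, -143)) = (467 - 1579)/(-29358 - 143) = -1112/(-29501) = -1112*(-1/29501) = 1112/29501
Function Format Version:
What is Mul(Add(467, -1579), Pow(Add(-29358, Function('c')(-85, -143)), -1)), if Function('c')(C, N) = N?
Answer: Rational(1112, 29501) ≈ 0.037694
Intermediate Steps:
Mul(Add(467, -1579), Pow(Add(-29358, Function('c')(-85, -143)), -1)) = Mul(Add(467, -1579), Pow(Add(-29358, -143), -1)) = Mul(-1112, Pow(-29501, -1)) = Mul(-1112, Rational(-1, 29501)) = Rational(1112, 29501)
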